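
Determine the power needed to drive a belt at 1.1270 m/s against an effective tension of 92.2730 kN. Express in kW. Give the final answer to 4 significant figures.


P = Te * v = 92.2730 * 1.1270
P = 104.0 kW


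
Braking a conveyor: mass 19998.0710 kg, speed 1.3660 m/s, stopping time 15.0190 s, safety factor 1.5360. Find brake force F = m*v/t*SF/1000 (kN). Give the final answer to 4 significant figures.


F = 19998.0710 * 1.3660 / 15.0190 * 1.5360 / 1000
F = 2.794 kN


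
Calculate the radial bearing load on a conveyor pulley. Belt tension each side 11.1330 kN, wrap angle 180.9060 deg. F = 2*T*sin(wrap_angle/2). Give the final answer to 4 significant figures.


F = 2 * 11.1330 * sin(180.9060/2 deg)
F = 22.27 kN


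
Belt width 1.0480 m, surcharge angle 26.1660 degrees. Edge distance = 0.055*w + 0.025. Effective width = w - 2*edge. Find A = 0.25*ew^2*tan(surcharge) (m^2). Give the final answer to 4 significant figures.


edge = 0.055*1.0480 + 0.025 = 0.08264 m
ew = 1.0480 - 2*0.08264 = 0.88272 m
A = 0.25 * 0.88272^2 * tan(26.1660 deg)
A = 0.09571 m^2


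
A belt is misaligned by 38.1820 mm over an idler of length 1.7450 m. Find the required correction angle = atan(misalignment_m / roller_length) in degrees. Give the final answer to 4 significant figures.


misalign_m = 38.1820 / 1000 = 0.038182 m
angle = atan(0.038182 / 1.7450)
angle = 1.253 deg


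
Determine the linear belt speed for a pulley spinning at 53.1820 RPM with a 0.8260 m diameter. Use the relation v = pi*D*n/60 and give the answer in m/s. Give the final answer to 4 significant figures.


v = pi * 0.8260 * 53.1820 / 60
v = 2.300 m/s


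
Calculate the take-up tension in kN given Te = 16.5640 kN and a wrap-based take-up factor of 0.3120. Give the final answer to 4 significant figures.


T_tu = 16.5640 * 0.3120
T_tu = 5.168 kN


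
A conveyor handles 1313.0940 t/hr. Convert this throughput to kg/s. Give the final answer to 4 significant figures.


m_dot = 1313.0940 * 1000 / 3600
m_dot = 364.7 kg/s


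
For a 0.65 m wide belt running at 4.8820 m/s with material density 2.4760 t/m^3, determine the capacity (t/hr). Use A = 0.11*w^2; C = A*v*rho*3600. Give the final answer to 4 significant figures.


A = 0.11 * 0.65^2 = 0.046475 m^2
C = 0.046475 * 4.8820 * 2.4760 * 3600
C = 2022 t/hr


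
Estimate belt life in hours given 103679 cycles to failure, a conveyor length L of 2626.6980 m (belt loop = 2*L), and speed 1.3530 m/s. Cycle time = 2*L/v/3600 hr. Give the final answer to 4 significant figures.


cycle_time = 2 * 2626.6980 / 1.3530 / 3600 = 1.07855 hr
life = 103679 * 1.07855 = 111800 hours


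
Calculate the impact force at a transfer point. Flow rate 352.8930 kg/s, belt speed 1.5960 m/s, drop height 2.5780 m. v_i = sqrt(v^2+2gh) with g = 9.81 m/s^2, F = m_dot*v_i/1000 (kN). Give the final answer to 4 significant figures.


v_i = sqrt(1.5960^2 + 2*9.81*2.5780) = 7.28887 m/s
F = 352.8930 * 7.28887 / 1000
F = 2.572 kN


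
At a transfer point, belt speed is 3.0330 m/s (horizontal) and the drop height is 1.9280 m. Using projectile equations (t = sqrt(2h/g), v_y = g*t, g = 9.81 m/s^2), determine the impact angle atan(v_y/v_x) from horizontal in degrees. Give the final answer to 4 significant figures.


t = sqrt(2*1.9280/9.81) = 0.626952 s
v_y = 9.81 * 0.626952 = 6.1504 m/s
angle = atan(6.1504 / 3.0330) = 63.75 deg


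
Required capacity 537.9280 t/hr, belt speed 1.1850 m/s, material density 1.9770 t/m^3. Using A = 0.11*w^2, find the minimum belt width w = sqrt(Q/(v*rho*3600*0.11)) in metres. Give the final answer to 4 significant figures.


A_req = 537.9280 / (1.1850 * 1.9770 * 3600) = 0.0637818 m^2
w = sqrt(0.0637818 / 0.11)
w = 0.7615 m


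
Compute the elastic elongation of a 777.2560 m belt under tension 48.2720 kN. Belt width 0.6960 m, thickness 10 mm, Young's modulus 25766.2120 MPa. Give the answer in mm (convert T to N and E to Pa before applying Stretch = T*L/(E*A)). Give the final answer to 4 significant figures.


A = 0.6960 * 0.01 = 0.00696 m^2
Stretch = 48.2720*1000 * 777.2560 / (25766.2120e6 * 0.00696) * 1000
Stretch = 209.2 mm


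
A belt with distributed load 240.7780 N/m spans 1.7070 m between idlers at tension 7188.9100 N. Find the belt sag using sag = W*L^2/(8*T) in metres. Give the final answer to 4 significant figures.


sag = 240.7780 * 1.7070^2 / (8 * 7188.9100)
sag = 0.01220 m


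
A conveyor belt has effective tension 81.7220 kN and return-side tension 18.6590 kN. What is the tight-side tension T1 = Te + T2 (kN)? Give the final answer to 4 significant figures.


T1 = Te + T2 = 81.7220 + 18.6590
T1 = 100.4 kN


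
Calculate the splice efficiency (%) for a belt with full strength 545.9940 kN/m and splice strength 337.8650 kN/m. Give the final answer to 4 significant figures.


Eff = 337.8650 / 545.9940 * 100
Eff = 61.88 %


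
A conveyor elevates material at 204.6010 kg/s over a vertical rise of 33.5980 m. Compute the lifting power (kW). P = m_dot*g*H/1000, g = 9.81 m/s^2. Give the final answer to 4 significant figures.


P = 204.6010 * 9.81 * 33.5980 / 1000
P = 67.44 kW


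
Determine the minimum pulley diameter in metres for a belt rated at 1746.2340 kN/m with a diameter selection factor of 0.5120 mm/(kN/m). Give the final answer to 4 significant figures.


D = 1746.2340 * 0.5120 / 1000
D = 0.8941 m


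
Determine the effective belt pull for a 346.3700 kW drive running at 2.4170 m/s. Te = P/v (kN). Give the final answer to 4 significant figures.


Te = P / v = 346.3700 / 2.4170
Te = 143.3 kN


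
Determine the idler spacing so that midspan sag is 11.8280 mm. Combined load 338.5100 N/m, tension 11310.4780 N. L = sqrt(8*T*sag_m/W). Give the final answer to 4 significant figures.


sag = 11.8280/1000 = 0.011828 m
L = sqrt(8 * 11310.4780 * 0.011828 / 338.5100)
L = 1.778 m


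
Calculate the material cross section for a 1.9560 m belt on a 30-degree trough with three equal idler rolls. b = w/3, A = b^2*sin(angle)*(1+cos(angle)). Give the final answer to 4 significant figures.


b = 1.9560/3 = 0.652 m
A = 0.652^2 * sin(30 deg) * (1 + cos(30 deg))
A = 0.3966 m^2


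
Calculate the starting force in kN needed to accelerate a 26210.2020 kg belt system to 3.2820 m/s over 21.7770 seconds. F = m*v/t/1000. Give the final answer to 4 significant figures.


F = 26210.2020 * 3.2820 / 21.7770 / 1000
F = 3.950 kN


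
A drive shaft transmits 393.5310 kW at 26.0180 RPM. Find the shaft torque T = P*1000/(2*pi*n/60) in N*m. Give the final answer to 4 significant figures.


omega = 2*pi*26.0180/60 = 2.7246 rad/s
T = 393.5310*1000 / 2.7246
T = 144400 N*m


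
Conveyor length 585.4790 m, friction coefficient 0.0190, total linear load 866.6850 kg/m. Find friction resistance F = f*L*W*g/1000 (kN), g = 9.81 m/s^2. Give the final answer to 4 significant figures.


F = 0.0190 * 585.4790 * 866.6850 * 9.81 / 1000
F = 94.58 kN


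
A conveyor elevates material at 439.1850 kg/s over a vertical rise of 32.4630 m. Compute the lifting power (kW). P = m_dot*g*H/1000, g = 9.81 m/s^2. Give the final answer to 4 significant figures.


P = 439.1850 * 9.81 * 32.4630 / 1000
P = 139.9 kW


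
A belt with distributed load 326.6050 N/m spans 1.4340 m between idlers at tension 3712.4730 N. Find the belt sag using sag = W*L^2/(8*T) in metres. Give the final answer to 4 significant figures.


sag = 326.6050 * 1.4340^2 / (8 * 3712.4730)
sag = 0.02261 m


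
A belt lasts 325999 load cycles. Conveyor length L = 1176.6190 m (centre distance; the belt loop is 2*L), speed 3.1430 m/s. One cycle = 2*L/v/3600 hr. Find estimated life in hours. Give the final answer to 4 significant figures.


cycle_time = 2 * 1176.6190 / 3.1430 / 3600 = 0.207979 hr
life = 325999 * 0.207979 = 67800 hours


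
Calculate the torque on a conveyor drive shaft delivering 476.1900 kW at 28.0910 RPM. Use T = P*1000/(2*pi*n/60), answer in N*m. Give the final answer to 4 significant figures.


omega = 2*pi*28.0910/60 = 2.94168 rad/s
T = 476.1900*1000 / 2.94168
T = 161900 N*m


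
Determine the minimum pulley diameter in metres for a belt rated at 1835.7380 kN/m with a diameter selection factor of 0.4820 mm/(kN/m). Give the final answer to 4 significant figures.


D = 1835.7380 * 0.4820 / 1000
D = 0.8848 m


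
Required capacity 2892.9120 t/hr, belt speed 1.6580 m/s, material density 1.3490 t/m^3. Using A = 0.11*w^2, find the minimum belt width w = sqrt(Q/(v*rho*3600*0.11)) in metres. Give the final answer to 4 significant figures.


A_req = 2892.9120 / (1.6580 * 1.3490 * 3600) = 0.359283 m^2
w = sqrt(0.359283 / 0.11)
w = 1.807 m


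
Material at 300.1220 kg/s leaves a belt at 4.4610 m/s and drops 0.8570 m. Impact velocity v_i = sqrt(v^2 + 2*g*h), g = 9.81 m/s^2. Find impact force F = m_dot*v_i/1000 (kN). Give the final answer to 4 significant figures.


v_i = sqrt(4.4610^2 + 2*9.81*0.8570) = 6.05928 m/s
F = 300.1220 * 6.05928 / 1000
F = 1.819 kN


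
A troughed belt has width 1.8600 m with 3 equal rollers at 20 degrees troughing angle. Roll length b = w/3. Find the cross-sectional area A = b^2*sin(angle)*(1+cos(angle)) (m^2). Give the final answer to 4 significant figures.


b = 1.8600/3 = 0.62 m
A = 0.62^2 * sin(20 deg) * (1 + cos(20 deg))
A = 0.2550 m^2


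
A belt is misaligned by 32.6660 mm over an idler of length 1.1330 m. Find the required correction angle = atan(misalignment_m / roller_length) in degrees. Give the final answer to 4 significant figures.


misalign_m = 32.6660 / 1000 = 0.032666 m
angle = atan(0.032666 / 1.1330)
angle = 1.651 deg


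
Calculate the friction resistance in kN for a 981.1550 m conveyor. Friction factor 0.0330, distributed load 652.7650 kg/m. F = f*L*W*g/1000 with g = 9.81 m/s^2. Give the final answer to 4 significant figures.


F = 0.0330 * 981.1550 * 652.7650 * 9.81 / 1000
F = 207.3 kN


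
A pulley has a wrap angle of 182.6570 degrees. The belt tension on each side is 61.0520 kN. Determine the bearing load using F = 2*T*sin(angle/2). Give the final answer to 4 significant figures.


F = 2 * 61.0520 * sin(182.6570/2 deg)
F = 122.1 kN


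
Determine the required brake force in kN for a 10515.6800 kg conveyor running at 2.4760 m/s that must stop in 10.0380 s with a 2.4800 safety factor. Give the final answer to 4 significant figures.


F = 10515.6800 * 2.4760 / 10.0380 * 2.4800 / 1000
F = 6.433 kN


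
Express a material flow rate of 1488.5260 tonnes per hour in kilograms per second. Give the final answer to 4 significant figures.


m_dot = 1488.5260 * 1000 / 3600
m_dot = 413.5 kg/s


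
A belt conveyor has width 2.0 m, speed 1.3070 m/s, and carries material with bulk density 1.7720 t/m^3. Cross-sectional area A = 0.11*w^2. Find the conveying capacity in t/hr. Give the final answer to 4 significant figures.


A = 0.11 * 2.0^2 = 0.44 m^2
C = 0.44 * 1.3070 * 1.7720 * 3600
C = 3669 t/hr


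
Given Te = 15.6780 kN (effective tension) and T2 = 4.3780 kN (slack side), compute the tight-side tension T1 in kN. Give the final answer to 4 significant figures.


T1 = Te + T2 = 15.6780 + 4.3780
T1 = 20.06 kN


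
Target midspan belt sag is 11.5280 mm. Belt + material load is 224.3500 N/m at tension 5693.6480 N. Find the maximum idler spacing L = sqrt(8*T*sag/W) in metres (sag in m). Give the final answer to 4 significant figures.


sag = 11.5280/1000 = 0.011528 m
L = sqrt(8 * 5693.6480 * 0.011528 / 224.3500)
L = 1.530 m


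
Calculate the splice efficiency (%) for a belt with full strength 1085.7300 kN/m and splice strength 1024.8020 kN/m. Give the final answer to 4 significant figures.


Eff = 1024.8020 / 1085.7300 * 100
Eff = 94.39 %


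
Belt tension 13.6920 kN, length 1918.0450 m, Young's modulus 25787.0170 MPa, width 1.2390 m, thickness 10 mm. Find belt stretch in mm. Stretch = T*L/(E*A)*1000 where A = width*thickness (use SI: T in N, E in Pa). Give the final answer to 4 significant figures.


A = 1.2390 * 0.01 = 0.01239 m^2
Stretch = 13.6920*1000 * 1918.0450 / (25787.0170e6 * 0.01239) * 1000
Stretch = 82.20 mm


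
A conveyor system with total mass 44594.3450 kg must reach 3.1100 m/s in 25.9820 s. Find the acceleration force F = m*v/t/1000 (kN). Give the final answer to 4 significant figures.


F = 44594.3450 * 3.1100 / 25.9820 / 1000
F = 5.338 kN


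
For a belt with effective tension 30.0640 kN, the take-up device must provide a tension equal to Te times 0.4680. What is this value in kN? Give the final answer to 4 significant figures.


T_tu = 30.0640 * 0.4680
T_tu = 14.07 kN


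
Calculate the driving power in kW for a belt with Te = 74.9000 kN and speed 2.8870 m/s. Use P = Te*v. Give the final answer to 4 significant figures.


P = Te * v = 74.9000 * 2.8870
P = 216.2 kW


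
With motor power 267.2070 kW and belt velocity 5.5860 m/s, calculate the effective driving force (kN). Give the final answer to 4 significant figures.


Te = P / v = 267.2070 / 5.5860
Te = 47.84 kN


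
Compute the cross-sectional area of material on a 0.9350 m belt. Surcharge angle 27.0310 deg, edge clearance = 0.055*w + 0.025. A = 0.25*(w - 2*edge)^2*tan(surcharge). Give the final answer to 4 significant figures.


edge = 0.055*0.9350 + 0.025 = 0.076425 m
ew = 0.9350 - 2*0.076425 = 0.78215 m
A = 0.25 * 0.78215^2 * tan(27.0310 deg)
A = 0.07803 m^2


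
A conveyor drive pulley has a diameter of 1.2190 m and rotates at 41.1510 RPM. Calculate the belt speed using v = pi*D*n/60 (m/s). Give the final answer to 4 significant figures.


v = pi * 1.2190 * 41.1510 / 60
v = 2.627 m/s


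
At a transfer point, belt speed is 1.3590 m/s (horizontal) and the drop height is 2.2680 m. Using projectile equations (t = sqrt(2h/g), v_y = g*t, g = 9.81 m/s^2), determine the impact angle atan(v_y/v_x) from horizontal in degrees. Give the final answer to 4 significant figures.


t = sqrt(2*2.2680/9.81) = 0.679989 s
v_y = 9.81 * 0.679989 = 6.67069 m/s
angle = atan(6.67069 / 1.3590) = 78.48 deg


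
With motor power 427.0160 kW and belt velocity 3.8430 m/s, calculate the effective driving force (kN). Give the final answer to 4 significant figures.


Te = P / v = 427.0160 / 3.8430
Te = 111.1 kN


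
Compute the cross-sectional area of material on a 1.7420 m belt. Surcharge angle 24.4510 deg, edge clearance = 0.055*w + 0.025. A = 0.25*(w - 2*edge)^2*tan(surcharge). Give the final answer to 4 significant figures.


edge = 0.055*1.7420 + 0.025 = 0.12081 m
ew = 1.7420 - 2*0.12081 = 1.50038 m
A = 0.25 * 1.50038^2 * tan(24.4510 deg)
A = 0.2559 m^2


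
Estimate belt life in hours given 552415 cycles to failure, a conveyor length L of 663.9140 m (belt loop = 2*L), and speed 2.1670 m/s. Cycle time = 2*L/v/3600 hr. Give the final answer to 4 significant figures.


cycle_time = 2 * 663.9140 / 2.1670 / 3600 = 0.170208 hr
life = 552415 * 0.170208 = 94030 hours


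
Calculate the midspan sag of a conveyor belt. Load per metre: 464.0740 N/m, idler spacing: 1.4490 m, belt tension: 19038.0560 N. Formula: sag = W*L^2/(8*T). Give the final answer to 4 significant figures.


sag = 464.0740 * 1.4490^2 / (8 * 19038.0560)
sag = 0.006398 m


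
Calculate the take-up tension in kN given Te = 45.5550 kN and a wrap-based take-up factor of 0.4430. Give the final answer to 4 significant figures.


T_tu = 45.5550 * 0.4430
T_tu = 20.18 kN


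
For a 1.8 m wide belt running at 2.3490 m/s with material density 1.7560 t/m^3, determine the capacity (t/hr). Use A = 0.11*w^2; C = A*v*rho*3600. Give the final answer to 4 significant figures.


A = 0.11 * 1.8^2 = 0.3564 m^2
C = 0.3564 * 2.3490 * 1.7560 * 3600
C = 5292 t/hr


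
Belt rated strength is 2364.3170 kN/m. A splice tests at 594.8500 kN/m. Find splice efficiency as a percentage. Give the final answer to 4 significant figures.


Eff = 594.8500 / 2364.3170 * 100
Eff = 25.16 %


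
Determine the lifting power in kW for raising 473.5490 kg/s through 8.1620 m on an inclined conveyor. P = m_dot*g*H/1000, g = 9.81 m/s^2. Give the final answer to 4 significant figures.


P = 473.5490 * 9.81 * 8.1620 / 1000
P = 37.92 kW


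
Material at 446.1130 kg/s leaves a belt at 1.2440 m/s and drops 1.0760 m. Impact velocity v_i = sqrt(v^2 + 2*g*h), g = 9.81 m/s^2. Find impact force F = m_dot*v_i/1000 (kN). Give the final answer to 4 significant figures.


v_i = sqrt(1.2440^2 + 2*9.81*1.0760) = 4.76011 m/s
F = 446.1130 * 4.76011 / 1000
F = 2.124 kN


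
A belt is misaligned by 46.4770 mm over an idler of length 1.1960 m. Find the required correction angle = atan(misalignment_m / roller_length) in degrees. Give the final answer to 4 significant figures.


misalign_m = 46.4770 / 1000 = 0.046477 m
angle = atan(0.046477 / 1.1960)
angle = 2.225 deg


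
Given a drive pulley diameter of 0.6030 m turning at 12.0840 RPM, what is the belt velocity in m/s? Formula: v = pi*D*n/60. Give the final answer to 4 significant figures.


v = pi * 0.6030 * 12.0840 / 60
v = 0.3815 m/s


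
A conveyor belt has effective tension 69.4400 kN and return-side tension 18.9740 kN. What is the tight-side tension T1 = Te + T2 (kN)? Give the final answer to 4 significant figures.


T1 = Te + T2 = 69.4400 + 18.9740
T1 = 88.41 kN


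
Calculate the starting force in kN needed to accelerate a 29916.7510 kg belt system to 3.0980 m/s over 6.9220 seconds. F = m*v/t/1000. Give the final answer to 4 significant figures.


F = 29916.7510 * 3.0980 / 6.9220 / 1000
F = 13.39 kN


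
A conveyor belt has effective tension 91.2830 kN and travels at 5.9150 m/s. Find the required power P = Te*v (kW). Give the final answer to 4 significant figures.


P = Te * v = 91.2830 * 5.9150
P = 539.9 kW


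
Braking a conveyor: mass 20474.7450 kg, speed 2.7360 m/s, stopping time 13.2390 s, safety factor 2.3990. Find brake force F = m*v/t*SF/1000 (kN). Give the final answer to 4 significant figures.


F = 20474.7450 * 2.7360 / 13.2390 * 2.3990 / 1000
F = 10.15 kN


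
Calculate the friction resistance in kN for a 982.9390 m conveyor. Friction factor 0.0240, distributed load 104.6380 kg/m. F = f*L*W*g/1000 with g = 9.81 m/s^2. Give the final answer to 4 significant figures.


F = 0.0240 * 982.9390 * 104.6380 * 9.81 / 1000
F = 24.22 kN


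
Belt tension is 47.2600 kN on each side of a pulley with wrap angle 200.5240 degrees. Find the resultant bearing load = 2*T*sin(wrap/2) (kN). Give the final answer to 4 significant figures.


F = 2 * 47.2600 * sin(200.5240/2 deg)
F = 93.01 kN


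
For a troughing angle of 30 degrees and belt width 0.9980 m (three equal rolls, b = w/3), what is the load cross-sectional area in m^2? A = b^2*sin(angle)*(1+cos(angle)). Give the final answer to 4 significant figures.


b = 0.9980/3 = 0.332667 m
A = 0.332667^2 * sin(30 deg) * (1 + cos(30 deg))
A = 0.1033 m^2


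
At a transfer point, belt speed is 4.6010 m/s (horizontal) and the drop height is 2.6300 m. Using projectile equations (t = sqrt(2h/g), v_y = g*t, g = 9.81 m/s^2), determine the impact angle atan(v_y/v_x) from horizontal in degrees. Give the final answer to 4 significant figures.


t = sqrt(2*2.6300/9.81) = 0.732248 s
v_y = 9.81 * 0.732248 = 7.18335 m/s
angle = atan(7.18335 / 4.6010) = 57.36 deg


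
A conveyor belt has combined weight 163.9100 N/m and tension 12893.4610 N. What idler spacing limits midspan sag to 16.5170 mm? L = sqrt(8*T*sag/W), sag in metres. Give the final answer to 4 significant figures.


sag = 16.5170/1000 = 0.016517 m
L = sqrt(8 * 12893.4610 * 0.016517 / 163.9100)
L = 3.224 m


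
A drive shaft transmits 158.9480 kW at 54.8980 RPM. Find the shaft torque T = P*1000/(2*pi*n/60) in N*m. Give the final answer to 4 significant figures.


omega = 2*pi*54.8980/60 = 5.74891 rad/s
T = 158.9480*1000 / 5.74891
T = 27650 N*m


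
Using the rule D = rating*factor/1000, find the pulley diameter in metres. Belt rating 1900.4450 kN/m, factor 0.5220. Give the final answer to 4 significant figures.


D = 1900.4450 * 0.5220 / 1000
D = 0.9920 m


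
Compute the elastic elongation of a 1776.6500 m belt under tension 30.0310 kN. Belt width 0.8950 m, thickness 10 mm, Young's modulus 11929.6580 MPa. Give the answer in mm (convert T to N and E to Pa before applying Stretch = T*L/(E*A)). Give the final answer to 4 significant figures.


A = 0.8950 * 0.01 = 0.00895 m^2
Stretch = 30.0310*1000 * 1776.6500 / (11929.6580e6 * 0.00895) * 1000
Stretch = 499.7 mm


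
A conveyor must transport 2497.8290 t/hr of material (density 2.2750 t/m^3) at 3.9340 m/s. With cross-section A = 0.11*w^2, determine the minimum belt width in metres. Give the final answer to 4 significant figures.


A_req = 2497.8290 / (3.9340 * 2.2750 * 3600) = 0.0775255 m^2
w = sqrt(0.0775255 / 0.11)
w = 0.8395 m


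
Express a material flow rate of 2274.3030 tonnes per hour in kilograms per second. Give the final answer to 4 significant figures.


m_dot = 2274.3030 * 1000 / 3600
m_dot = 631.8 kg/s


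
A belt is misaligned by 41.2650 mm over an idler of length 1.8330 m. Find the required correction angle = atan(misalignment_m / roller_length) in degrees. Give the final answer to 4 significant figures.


misalign_m = 41.2650 / 1000 = 0.041265 m
angle = atan(0.041265 / 1.8330)
angle = 1.290 deg


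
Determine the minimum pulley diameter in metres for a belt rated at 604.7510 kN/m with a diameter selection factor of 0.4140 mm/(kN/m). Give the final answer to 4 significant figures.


D = 604.7510 * 0.4140 / 1000
D = 0.2504 m


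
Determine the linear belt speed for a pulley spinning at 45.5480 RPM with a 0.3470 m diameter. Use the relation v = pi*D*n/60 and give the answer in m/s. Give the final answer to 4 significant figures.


v = pi * 0.3470 * 45.5480 / 60
v = 0.8276 m/s


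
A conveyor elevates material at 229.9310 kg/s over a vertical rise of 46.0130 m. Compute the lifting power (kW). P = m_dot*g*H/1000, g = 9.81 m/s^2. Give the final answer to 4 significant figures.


P = 229.9310 * 9.81 * 46.0130 / 1000
P = 103.8 kW


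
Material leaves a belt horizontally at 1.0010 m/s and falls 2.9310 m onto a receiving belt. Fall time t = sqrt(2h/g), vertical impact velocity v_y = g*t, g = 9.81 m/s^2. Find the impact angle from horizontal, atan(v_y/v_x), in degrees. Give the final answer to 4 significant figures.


t = sqrt(2*2.9310/9.81) = 0.773016 s
v_y = 9.81 * 0.773016 = 7.58329 m/s
angle = atan(7.58329 / 1.0010) = 82.48 deg


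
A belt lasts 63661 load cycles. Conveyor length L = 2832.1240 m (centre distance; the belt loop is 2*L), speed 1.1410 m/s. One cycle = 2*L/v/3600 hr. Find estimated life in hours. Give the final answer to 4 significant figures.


cycle_time = 2 * 2832.1240 / 1.1410 / 3600 = 1.37897 hr
life = 63661 * 1.37897 = 87790 hours


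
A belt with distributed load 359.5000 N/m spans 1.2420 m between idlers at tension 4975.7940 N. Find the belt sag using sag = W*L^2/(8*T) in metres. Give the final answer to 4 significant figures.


sag = 359.5000 * 1.2420^2 / (8 * 4975.7940)
sag = 0.01393 m


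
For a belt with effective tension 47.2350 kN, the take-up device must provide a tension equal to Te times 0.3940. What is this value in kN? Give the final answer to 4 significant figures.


T_tu = 47.2350 * 0.3940
T_tu = 18.61 kN


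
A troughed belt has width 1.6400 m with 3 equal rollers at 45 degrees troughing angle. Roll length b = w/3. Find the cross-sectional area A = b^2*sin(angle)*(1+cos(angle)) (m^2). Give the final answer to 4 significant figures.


b = 1.6400/3 = 0.546667 m
A = 0.546667^2 * sin(45 deg) * (1 + cos(45 deg))
A = 0.3607 m^2


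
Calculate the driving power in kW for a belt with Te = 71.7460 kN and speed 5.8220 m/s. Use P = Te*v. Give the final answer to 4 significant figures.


P = Te * v = 71.7460 * 5.8220
P = 417.7 kW


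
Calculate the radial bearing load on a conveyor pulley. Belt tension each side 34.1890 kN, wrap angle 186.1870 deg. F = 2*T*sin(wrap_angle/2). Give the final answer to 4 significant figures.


F = 2 * 34.1890 * sin(186.1870/2 deg)
F = 68.28 kN


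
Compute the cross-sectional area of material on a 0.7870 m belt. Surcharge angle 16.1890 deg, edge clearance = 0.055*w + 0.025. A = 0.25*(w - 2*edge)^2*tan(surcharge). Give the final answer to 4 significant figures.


edge = 0.055*0.7870 + 0.025 = 0.068285 m
ew = 0.7870 - 2*0.068285 = 0.65043 m
A = 0.25 * 0.65043^2 * tan(16.1890 deg)
A = 0.03071 m^2


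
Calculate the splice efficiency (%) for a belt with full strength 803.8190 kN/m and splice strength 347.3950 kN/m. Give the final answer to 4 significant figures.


Eff = 347.3950 / 803.8190 * 100
Eff = 43.22 %


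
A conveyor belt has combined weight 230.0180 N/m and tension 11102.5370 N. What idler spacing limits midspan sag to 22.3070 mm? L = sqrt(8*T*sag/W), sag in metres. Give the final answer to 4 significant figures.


sag = 22.3070/1000 = 0.022307 m
L = sqrt(8 * 11102.5370 * 0.022307 / 230.0180)
L = 2.935 m


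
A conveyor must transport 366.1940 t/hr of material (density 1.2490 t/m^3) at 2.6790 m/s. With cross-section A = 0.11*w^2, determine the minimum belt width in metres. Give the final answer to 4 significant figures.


A_req = 366.1940 / (2.6790 * 1.2490 * 3600) = 0.0304 m^2
w = sqrt(0.0304 / 0.11)
w = 0.5257 m


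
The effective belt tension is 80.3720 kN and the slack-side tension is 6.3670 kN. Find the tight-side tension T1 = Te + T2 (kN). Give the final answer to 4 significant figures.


T1 = Te + T2 = 80.3720 + 6.3670
T1 = 86.74 kN


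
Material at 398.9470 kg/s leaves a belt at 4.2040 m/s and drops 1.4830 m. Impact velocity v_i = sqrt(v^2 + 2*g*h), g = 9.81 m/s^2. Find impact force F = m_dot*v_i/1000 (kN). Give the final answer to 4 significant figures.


v_i = sqrt(4.2040^2 + 2*9.81*1.4830) = 6.83887 m/s
F = 398.9470 * 6.83887 / 1000
F = 2.728 kN


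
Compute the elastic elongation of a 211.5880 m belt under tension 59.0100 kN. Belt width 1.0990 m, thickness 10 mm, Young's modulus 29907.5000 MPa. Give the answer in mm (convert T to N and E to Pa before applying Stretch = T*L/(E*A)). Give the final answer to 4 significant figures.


A = 1.0990 * 0.01 = 0.01099 m^2
Stretch = 59.0100*1000 * 211.5880 / (29907.5000e6 * 0.01099) * 1000
Stretch = 37.99 mm


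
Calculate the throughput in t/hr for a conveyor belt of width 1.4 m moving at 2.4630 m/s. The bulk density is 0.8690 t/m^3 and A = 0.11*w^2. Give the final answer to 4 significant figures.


A = 0.11 * 1.4^2 = 0.2156 m^2
C = 0.2156 * 2.4630 * 0.8690 * 3600
C = 1661 t/hr


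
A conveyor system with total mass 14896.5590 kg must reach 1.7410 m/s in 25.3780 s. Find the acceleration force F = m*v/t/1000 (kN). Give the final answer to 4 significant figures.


F = 14896.5590 * 1.7410 / 25.3780 / 1000
F = 1.022 kN


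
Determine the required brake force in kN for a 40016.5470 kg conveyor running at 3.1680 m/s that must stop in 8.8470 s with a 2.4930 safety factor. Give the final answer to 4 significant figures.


F = 40016.5470 * 3.1680 / 8.8470 * 2.4930 / 1000
F = 35.72 kN


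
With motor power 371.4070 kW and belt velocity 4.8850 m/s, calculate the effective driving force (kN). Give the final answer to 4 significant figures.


Te = P / v = 371.4070 / 4.8850
Te = 76.03 kN


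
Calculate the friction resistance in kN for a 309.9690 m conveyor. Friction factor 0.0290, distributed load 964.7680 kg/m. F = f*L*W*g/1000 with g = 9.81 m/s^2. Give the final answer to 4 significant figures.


F = 0.0290 * 309.9690 * 964.7680 * 9.81 / 1000
F = 85.08 kN


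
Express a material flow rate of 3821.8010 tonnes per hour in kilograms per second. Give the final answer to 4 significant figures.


m_dot = 3821.8010 * 1000 / 3600
m_dot = 1062 kg/s


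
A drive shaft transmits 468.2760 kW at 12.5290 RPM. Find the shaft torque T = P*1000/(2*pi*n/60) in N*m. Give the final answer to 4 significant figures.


omega = 2*pi*12.5290/60 = 1.31203 rad/s
T = 468.2760*1000 / 1.31203
T = 356900 N*m


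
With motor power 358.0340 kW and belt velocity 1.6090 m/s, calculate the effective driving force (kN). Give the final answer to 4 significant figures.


Te = P / v = 358.0340 / 1.6090
Te = 222.5 kN


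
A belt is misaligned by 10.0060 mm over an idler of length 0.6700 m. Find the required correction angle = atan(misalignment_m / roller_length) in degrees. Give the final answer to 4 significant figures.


misalign_m = 10.0060 / 1000 = 0.010006 m
angle = atan(0.010006 / 0.6700)
angle = 0.8556 deg


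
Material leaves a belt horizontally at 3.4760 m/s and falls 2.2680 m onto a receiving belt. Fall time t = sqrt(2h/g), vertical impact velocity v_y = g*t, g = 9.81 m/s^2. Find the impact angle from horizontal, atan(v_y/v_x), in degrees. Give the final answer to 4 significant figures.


t = sqrt(2*2.2680/9.81) = 0.679989 s
v_y = 9.81 * 0.679989 = 6.67069 m/s
angle = atan(6.67069 / 3.4760) = 62.48 deg


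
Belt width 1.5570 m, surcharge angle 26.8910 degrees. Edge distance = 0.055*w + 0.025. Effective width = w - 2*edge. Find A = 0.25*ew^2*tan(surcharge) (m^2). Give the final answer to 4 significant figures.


edge = 0.055*1.5570 + 0.025 = 0.110635 m
ew = 1.5570 - 2*0.110635 = 1.33573 m
A = 0.25 * 1.33573^2 * tan(26.8910 deg)
A = 0.2262 m^2


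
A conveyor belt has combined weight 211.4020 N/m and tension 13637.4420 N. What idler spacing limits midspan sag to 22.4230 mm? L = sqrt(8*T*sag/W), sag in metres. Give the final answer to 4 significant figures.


sag = 22.4230/1000 = 0.022423 m
L = sqrt(8 * 13637.4420 * 0.022423 / 211.4020)
L = 3.402 m


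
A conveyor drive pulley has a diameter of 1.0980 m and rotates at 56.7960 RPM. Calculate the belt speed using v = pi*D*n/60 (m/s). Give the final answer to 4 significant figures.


v = pi * 1.0980 * 56.7960 / 60
v = 3.265 m/s


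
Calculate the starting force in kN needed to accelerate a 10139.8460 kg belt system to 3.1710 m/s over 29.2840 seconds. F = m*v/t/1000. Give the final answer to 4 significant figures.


F = 10139.8460 * 3.1710 / 29.2840 / 1000
F = 1.098 kN


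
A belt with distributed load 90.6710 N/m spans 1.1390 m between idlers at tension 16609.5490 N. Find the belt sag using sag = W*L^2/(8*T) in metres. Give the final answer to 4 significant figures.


sag = 90.6710 * 1.1390^2 / (8 * 16609.5490)
sag = 0.0008853 m


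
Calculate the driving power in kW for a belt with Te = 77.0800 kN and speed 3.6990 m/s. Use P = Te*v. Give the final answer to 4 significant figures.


P = Te * v = 77.0800 * 3.6990
P = 285.1 kW


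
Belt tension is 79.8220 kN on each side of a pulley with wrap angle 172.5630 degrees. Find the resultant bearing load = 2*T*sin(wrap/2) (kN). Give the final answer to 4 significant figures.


F = 2 * 79.8220 * sin(172.5630/2 deg)
F = 159.3 kN


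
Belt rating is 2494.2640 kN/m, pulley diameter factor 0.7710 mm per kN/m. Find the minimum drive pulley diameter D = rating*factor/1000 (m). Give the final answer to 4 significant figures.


D = 2494.2640 * 0.7710 / 1000
D = 1.923 m


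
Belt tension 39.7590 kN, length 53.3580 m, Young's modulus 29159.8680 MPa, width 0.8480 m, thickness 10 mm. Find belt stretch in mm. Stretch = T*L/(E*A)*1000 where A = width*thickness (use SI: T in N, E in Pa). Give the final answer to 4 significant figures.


A = 0.8480 * 0.01 = 0.00848 m^2
Stretch = 39.7590*1000 * 53.3580 / (29159.8680e6 * 0.00848) * 1000
Stretch = 8.579 mm


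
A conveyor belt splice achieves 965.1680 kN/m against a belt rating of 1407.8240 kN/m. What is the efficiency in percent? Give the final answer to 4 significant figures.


Eff = 965.1680 / 1407.8240 * 100
Eff = 68.56 %


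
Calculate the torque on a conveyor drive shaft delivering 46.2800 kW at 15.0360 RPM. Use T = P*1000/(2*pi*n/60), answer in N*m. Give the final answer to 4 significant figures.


omega = 2*pi*15.0360/60 = 1.57457 rad/s
T = 46.2800*1000 / 1.57457
T = 29390 N*m


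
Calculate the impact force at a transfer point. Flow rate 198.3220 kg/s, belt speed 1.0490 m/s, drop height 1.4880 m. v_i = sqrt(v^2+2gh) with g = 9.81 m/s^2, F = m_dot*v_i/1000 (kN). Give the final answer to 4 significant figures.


v_i = sqrt(1.0490^2 + 2*9.81*1.4880) = 5.50409 m/s
F = 198.3220 * 5.50409 / 1000
F = 1.092 kN


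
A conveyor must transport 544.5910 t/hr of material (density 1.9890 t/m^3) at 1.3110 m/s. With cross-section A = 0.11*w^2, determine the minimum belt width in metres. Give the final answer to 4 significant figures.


A_req = 544.5910 / (1.3110 * 1.9890 * 3600) = 0.0580137 m^2
w = sqrt(0.0580137 / 0.11)
w = 0.7262 m


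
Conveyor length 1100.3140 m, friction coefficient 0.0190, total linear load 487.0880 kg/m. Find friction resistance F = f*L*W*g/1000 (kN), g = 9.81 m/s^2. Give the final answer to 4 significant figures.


F = 0.0190 * 1100.3140 * 487.0880 * 9.81 / 1000
F = 99.90 kN


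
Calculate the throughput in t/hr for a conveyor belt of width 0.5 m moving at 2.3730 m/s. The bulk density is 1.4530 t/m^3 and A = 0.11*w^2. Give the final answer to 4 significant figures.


A = 0.11 * 0.5^2 = 0.0275 m^2
C = 0.0275 * 2.3730 * 1.4530 * 3600
C = 341.3 t/hr


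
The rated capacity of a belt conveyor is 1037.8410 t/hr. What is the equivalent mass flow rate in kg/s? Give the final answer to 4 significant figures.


m_dot = 1037.8410 * 1000 / 3600
m_dot = 288.3 kg/s


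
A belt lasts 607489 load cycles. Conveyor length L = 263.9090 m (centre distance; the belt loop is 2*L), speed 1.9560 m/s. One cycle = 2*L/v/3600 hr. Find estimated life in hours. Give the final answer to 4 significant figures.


cycle_time = 2 * 263.9090 / 1.9560 / 3600 = 0.0749571 hr
life = 607489 * 0.0749571 = 45540 hours


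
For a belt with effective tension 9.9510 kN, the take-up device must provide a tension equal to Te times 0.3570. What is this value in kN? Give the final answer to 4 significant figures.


T_tu = 9.9510 * 0.3570
T_tu = 3.553 kN


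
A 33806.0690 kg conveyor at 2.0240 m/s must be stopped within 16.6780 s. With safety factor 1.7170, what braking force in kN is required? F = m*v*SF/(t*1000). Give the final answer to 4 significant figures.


F = 33806.0690 * 2.0240 / 16.6780 * 1.7170 / 1000
F = 7.044 kN


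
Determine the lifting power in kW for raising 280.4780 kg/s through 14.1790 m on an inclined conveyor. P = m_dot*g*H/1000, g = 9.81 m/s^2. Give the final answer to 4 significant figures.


P = 280.4780 * 9.81 * 14.1790 / 1000
P = 39.01 kW


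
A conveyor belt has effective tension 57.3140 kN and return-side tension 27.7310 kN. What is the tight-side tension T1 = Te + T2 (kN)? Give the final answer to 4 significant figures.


T1 = Te + T2 = 57.3140 + 27.7310
T1 = 85.05 kN


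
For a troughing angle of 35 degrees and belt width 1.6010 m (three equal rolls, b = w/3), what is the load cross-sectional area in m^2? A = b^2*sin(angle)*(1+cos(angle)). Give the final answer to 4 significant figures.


b = 1.6010/3 = 0.533667 m
A = 0.533667^2 * sin(35 deg) * (1 + cos(35 deg))
A = 0.2972 m^2


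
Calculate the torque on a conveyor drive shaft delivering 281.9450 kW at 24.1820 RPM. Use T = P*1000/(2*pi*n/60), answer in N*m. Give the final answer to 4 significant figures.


omega = 2*pi*24.1820/60 = 2.53233 rad/s
T = 281.9450*1000 / 2.53233
T = 111300 N*m


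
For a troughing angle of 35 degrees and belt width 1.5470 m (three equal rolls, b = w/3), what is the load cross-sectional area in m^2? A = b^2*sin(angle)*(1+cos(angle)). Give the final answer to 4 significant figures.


b = 1.5470/3 = 0.515667 m
A = 0.515667^2 * sin(35 deg) * (1 + cos(35 deg))
A = 0.2775 m^2


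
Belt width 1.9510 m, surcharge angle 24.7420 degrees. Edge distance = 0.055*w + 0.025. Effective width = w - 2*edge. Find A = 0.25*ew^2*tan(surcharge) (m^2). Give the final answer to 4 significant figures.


edge = 0.055*1.9510 + 0.025 = 0.132305 m
ew = 1.9510 - 2*0.132305 = 1.68639 m
A = 0.25 * 1.68639^2 * tan(24.7420 deg)
A = 0.3276 m^2


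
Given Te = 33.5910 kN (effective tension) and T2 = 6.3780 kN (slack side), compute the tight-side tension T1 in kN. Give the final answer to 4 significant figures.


T1 = Te + T2 = 33.5910 + 6.3780
T1 = 39.97 kN


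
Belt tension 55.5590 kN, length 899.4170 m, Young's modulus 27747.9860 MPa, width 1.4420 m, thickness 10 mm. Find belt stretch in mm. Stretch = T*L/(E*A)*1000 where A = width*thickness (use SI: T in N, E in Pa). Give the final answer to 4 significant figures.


A = 1.4420 * 0.01 = 0.01442 m^2
Stretch = 55.5590*1000 * 899.4170 / (27747.9860e6 * 0.01442) * 1000
Stretch = 124.9 mm


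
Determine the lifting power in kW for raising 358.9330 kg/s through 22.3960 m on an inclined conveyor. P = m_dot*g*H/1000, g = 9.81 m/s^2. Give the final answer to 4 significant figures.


P = 358.9330 * 9.81 * 22.3960 / 1000
P = 78.86 kW


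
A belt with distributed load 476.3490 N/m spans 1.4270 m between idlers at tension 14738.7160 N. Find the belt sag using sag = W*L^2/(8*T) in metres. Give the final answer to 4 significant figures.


sag = 476.3490 * 1.4270^2 / (8 * 14738.7160)
sag = 0.008227 m


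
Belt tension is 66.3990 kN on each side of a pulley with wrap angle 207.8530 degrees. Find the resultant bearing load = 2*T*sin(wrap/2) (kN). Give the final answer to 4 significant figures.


F = 2 * 66.3990 * sin(207.8530/2 deg)
F = 128.9 kN


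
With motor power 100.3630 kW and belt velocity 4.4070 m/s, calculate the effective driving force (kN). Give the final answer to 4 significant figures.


Te = P / v = 100.3630 / 4.4070
Te = 22.77 kN


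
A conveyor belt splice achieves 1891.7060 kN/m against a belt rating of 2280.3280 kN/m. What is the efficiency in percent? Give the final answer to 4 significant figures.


Eff = 1891.7060 / 2280.3280 * 100
Eff = 82.96 %


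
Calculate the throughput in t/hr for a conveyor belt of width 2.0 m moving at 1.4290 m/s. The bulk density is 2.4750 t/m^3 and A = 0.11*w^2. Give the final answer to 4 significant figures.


A = 0.11 * 2.0^2 = 0.44 m^2
C = 0.44 * 1.4290 * 2.4750 * 3600
C = 5602 t/hr


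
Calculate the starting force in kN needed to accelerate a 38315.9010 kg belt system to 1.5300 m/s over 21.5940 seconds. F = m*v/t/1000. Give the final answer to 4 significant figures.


F = 38315.9010 * 1.5300 / 21.5940 / 1000
F = 2.715 kN


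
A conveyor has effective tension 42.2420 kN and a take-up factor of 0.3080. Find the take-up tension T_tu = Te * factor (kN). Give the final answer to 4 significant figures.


T_tu = 42.2420 * 0.3080
T_tu = 13.01 kN


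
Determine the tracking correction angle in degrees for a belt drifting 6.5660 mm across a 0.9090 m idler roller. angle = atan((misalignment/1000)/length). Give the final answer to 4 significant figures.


misalign_m = 6.5660 / 1000 = 0.006566 m
angle = atan(0.006566 / 0.9090)
angle = 0.4139 deg


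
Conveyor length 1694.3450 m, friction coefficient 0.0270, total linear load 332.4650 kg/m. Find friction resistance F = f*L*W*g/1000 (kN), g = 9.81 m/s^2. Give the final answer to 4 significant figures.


F = 0.0270 * 1694.3450 * 332.4650 * 9.81 / 1000
F = 149.2 kN


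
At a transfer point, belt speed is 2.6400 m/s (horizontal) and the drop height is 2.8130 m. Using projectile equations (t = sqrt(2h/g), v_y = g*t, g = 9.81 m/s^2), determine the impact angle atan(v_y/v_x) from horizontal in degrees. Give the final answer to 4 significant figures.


t = sqrt(2*2.8130/9.81) = 0.757295 s
v_y = 9.81 * 0.757295 = 7.42906 m/s
angle = atan(7.42906 / 2.6400) = 70.44 deg


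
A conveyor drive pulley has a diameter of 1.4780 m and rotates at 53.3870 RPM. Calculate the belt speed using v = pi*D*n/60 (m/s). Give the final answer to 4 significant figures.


v = pi * 1.4780 * 53.3870 / 60
v = 4.132 m/s


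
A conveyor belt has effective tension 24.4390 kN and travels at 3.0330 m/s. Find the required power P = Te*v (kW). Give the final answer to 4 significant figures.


P = Te * v = 24.4390 * 3.0330
P = 74.12 kW
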